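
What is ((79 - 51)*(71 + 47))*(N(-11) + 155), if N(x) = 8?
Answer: 538552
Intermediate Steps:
((79 - 51)*(71 + 47))*(N(-11) + 155) = ((79 - 51)*(71 + 47))*(8 + 155) = (28*118)*163 = 3304*163 = 538552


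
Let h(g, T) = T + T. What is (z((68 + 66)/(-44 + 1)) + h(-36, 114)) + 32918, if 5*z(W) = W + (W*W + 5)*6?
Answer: 306592214/9245 ≈ 33163.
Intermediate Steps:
h(g, T) = 2*T
z(W) = 6 + W/5 + 6*W²/5 (z(W) = (W + (W*W + 5)*6)/5 = (W + (W² + 5)*6)/5 = (W + (5 + W²)*6)/5 = (W + (30 + 6*W²))/5 = (30 + W + 6*W²)/5 = 6 + W/5 + 6*W²/5)
(z((68 + 66)/(-44 + 1)) + h(-36, 114)) + 32918 = ((6 + ((68 + 66)/(-44 + 1))/5 + 6*((68 + 66)/(-44 + 1))²/5) + 2*114) + 32918 = ((6 + (134/(-43))/5 + 6*(134/(-43))²/5) + 228) + 32918 = ((6 + (134*(-1/43))/5 + 6*(134*(-1/43))²/5) + 228) + 32918 = ((6 + (⅕)*(-134/43) + 6*(-134/43)²/5) + 228) + 32918 = ((6 - 134/215 + (6/5)*(17956/1849)) + 228) + 32918 = ((6 - 134/215 + 107736/9245) + 228) + 32918 = (157444/9245 + 228) + 32918 = 2265304/9245 + 32918 = 306592214/9245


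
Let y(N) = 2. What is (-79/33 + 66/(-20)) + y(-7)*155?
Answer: 100421/330 ≈ 304.31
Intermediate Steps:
(-79/33 + 66/(-20)) + y(-7)*155 = (-79/33 + 66/(-20)) + 2*155 = (-79*1/33 + 66*(-1/20)) + 310 = (-79/33 - 33/10) + 310 = -1879/330 + 310 = 100421/330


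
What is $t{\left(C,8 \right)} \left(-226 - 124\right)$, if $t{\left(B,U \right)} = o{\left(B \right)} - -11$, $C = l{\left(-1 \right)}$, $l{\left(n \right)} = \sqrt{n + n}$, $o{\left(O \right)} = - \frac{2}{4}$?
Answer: $-3675$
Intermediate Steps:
$o{\left(O \right)} = - \frac{1}{2}$ ($o{\left(O \right)} = \left(-2\right) \frac{1}{4} = - \frac{1}{2}$)
$l{\left(n \right)} = \sqrt{2} \sqrt{n}$ ($l{\left(n \right)} = \sqrt{2 n} = \sqrt{2} \sqrt{n}$)
$C = i \sqrt{2}$ ($C = \sqrt{2} \sqrt{-1} = \sqrt{2} i = i \sqrt{2} \approx 1.4142 i$)
$t{\left(B,U \right)} = \frac{21}{2}$ ($t{\left(B,U \right)} = - \frac{1}{2} - -11 = - \frac{1}{2} + 11 = \frac{21}{2}$)
$t{\left(C,8 \right)} \left(-226 - 124\right) = \frac{21 \left(-226 - 124\right)}{2} = \frac{21}{2} \left(-350\right) = -3675$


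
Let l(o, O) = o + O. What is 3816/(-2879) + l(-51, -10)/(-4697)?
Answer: -290953/221683 ≈ -1.3125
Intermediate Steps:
l(o, O) = O + o
3816/(-2879) + l(-51, -10)/(-4697) = 3816/(-2879) + (-10 - 51)/(-4697) = 3816*(-1/2879) - 61*(-1/4697) = -3816/2879 + 1/77 = -290953/221683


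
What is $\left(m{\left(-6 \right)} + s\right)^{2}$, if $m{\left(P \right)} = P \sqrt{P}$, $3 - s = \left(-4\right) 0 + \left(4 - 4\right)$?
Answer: $-207 - 36 i \sqrt{6} \approx -207.0 - 88.182 i$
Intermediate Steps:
$s = 3$ ($s = 3 - \left(\left(-4\right) 0 + \left(4 - 4\right)\right) = 3 - \left(0 + 0\right) = 3 - 0 = 3 + 0 = 3$)
$m{\left(P \right)} = P^{\frac{3}{2}}$
$\left(m{\left(-6 \right)} + s\right)^{2} = \left(\left(-6\right)^{\frac{3}{2}} + 3\right)^{2} = \left(- 6 i \sqrt{6} + 3\right)^{2} = \left(3 - 6 i \sqrt{6}\right)^{2}$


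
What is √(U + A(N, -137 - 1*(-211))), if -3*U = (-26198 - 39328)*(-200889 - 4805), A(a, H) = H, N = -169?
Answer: I*√4492768274 ≈ 67028.0*I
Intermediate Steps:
U = -4492768348 (U = -(-26198 - 39328)*(-200889 - 4805)/3 = -(-21842)*(-205694) = -⅓*13478305044 = -4492768348)
√(U + A(N, -137 - 1*(-211))) = √(-4492768348 + (-137 - 1*(-211))) = √(-4492768348 + (-137 + 211)) = √(-4492768348 + 74) = √(-4492768274) = I*√4492768274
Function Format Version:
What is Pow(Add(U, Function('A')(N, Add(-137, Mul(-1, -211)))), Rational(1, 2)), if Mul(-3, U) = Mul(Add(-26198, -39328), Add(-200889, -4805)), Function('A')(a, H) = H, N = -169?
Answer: Mul(I, Pow(4492768274, Rational(1, 2))) ≈ Mul(67028., I)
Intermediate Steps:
U = -4492768348 (U = Mul(Rational(-1, 3), Mul(Add(-26198, -39328), Add(-200889, -4805))) = Mul(Rational(-1, 3), Mul(-65526, -205694)) = Mul(Rational(-1, 3), 13478305044) = -4492768348)
Pow(Add(U, Function('A')(N, Add(-137, Mul(-1, -211)))), Rational(1, 2)) = Pow(Add(-4492768348, Add(-137, Mul(-1, -211))), Rational(1, 2)) = Pow(Add(-4492768348, Add(-137, 211)), Rational(1, 2)) = Pow(Add(-4492768348, 74), Rational(1, 2)) = Pow(-4492768274, Rational(1, 2)) = Mul(I, Pow(4492768274, Rational(1, 2)))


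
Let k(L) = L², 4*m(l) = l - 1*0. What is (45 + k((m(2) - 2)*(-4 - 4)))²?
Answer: 35721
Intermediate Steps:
m(l) = l/4 (m(l) = (l - 1*0)/4 = (l + 0)/4 = l/4)
(45 + k((m(2) - 2)*(-4 - 4)))² = (45 + (((¼)*2 - 2)*(-4 - 4))²)² = (45 + ((½ - 2)*(-8))²)² = (45 + (-3/2*(-8))²)² = (45 + 12²)² = (45 + 144)² = 189² = 35721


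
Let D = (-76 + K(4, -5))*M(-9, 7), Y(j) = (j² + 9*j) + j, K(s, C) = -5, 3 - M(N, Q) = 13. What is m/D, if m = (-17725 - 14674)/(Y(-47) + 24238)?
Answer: -32399/21041370 ≈ -0.0015398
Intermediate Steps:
M(N, Q) = -10 (M(N, Q) = 3 - 1*13 = 3 - 13 = -10)
Y(j) = j² + 10*j
m = -32399/25977 (m = (-17725 - 14674)/(-47*(10 - 47) + 24238) = -32399/(-47*(-37) + 24238) = -32399/(1739 + 24238) = -32399/25977 ≈ -1.2472)
D = 810 (D = (-76 - 5)*(-10) = -81*(-10) = 810)
m/D = -32399/25977/810 = -32399/25977*1/810 = -32399/21041370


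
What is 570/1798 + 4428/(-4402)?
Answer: -43971/63829 ≈ -0.68889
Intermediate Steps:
570/1798 + 4428/(-4402) = 570*(1/1798) + 4428*(-1/4402) = 285/899 - 2214/2201 = -43971/63829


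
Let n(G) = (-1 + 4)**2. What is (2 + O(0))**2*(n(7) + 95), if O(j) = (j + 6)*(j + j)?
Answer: 416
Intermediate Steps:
O(j) = 2*j*(6 + j) (O(j) = (6 + j)*(2*j) = 2*j*(6 + j))
n(G) = 9 (n(G) = 3**2 = 9)
(2 + O(0))**2*(n(7) + 95) = (2 + 2*0*(6 + 0))**2*(9 + 95) = (2 + 2*0*6)**2*104 = (2 + 0)**2*104 = 2**2*104 = 4*104 = 416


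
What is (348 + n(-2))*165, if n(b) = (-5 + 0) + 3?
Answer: 57090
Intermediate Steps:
n(b) = -2 (n(b) = -5 + 3 = -2)
(348 + n(-2))*165 = (348 - 2)*165 = 346*165 = 57090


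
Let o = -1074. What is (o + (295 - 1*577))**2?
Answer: 1838736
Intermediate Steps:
(o + (295 - 1*577))**2 = (-1074 + (295 - 1*577))**2 = (-1074 + (295 - 577))**2 = (-1074 - 282)**2 = (-1356)**2 = 1838736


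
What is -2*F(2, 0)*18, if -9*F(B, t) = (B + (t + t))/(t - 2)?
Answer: -4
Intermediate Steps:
F(B, t) = -(B + 2*t)/(9*(-2 + t)) (F(B, t) = -(B + (t + t))/(9*(t - 2)) = -(B + 2*t)/(9*(-2 + t)))
-2*F(2, 0)*18 = -2*(-1*2 - 2*0)/(9*(-2 + 0))*18 = -2*(-2 + 0)/(9*(-2))*18 = -2*(-1)*(-2)/(9*2)*18 = -2*⅑*18 = -2/9*18 = -4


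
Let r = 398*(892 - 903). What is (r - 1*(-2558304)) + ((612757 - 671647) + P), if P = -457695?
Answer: 2037341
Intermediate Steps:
r = -4378 (r = 398*(-11) = -4378)
(r - 1*(-2558304)) + ((612757 - 671647) + P) = (-4378 - 1*(-2558304)) + ((612757 - 671647) - 457695) = (-4378 + 2558304) + (-58890 - 457695) = 2553926 - 516585 = 2037341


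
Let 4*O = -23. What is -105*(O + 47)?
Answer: -17325/4 ≈ -4331.3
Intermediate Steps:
O = -23/4 (O = (¼)*(-23) = -23/4 ≈ -5.7500)
-105*(O + 47) = -105*(-23/4 + 47) = -105*165/4 = -17325/4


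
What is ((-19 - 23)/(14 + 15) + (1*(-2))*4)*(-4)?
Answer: 1096/29 ≈ 37.793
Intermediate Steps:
((-19 - 23)/(14 + 15) + (1*(-2))*4)*(-4) = (-42/29 - 2*4)*(-4) = (-42*1/29 - 8)*(-4) = (-42/29 - 8)*(-4) = -274/29*(-4) = 1096/29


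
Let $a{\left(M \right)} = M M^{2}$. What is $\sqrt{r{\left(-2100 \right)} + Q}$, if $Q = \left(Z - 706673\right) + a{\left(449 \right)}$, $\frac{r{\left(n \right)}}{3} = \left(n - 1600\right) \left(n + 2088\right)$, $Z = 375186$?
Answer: $3 \sqrt{10035618} \approx 9503.7$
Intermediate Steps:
$a{\left(M \right)} = M^{3}$
$r{\left(n \right)} = 3 \left(-1600 + n\right) \left(2088 + n\right)$ ($r{\left(n \right)} = 3 \left(n - 1600\right) \left(n + 2088\right) = 3 \left(-1600 + n\right) \left(2088 + n\right)$)
$Q = 90187362$ ($Q = \left(375186 - 706673\right) + 449^{3} = -331487 + 90518849 = 90187362$)
$\sqrt{r{\left(-2100 \right)} + Q} = \sqrt{\left(-10022400 + 3 \left(-2100\right)^{2} + 1464 \left(-2100\right)\right) + 90187362} = \sqrt{\left(-10022400 + 3 \cdot 4410000 - 3074400\right) + 90187362} = \sqrt{\left(-10022400 + 13230000 - 3074400\right) + 90187362} = \sqrt{133200 + 90187362} = \sqrt{90320562} = 3 \sqrt{10035618}$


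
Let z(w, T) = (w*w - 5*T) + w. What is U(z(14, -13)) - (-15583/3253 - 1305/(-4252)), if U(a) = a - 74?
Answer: 2842196707/13831756 ≈ 205.48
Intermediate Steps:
z(w, T) = w + w**2 - 5*T (z(w, T) = (w**2 - 5*T) + w = w + w**2 - 5*T)
U(a) = -74 + a
U(z(14, -13)) - (-15583/3253 - 1305/(-4252)) = (-74 + (14 + 14**2 - 5*(-13))) - (-15583/3253 - 1305/(-4252)) = (-74 + (14 + 196 + 65)) - (-15583*1/3253 - 1305*(-1/4252)) = (-74 + 275) - (-15583/3253 + 1305/4252) = 201 - 1*(-62013751/13831756) = 201 + 62013751/13831756 = 2842196707/13831756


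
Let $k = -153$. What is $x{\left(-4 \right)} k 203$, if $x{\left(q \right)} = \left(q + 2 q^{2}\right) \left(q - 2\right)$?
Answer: $5217912$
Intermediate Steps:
$x{\left(q \right)} = \left(-2 + q\right) \left(q + 2 q^{2}\right)$ ($x{\left(q \right)} = \left(q + 2 q^{2}\right) \left(-2 + q\right) = \left(-2 + q\right) \left(q + 2 q^{2}\right)$)
$x{\left(-4 \right)} k 203 = - 4 \left(-2 - -12 + 2 \left(-4\right)^{2}\right) \left(-153\right) 203 = - 4 \left(-2 + 12 + 2 \cdot 16\right) \left(-153\right) 203 = - 4 \left(-2 + 12 + 32\right) \left(-153\right) 203 = \left(-4\right) 42 \left(-153\right) 203 = \left(-168\right) \left(-153\right) 203 = 25704 \cdot 203 = 5217912$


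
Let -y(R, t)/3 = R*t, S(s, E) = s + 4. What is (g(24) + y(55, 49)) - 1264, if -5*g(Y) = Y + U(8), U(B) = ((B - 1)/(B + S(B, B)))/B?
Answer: -7483047/800 ≈ -9353.8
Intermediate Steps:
S(s, E) = 4 + s
U(B) = (-1 + B)/(B*(4 + 2*B)) (U(B) = ((B - 1)/(B + (4 + B)))/B = ((-1 + B)/(4 + 2*B))/B = (-1 + B)/(B*(4 + 2*B)))
g(Y) = -7/800 - Y/5 (g(Y) = -(Y + (½)*(-1 + 8)/(8*(2 + 8)))/5 = -(Y + (½)*(⅛)*7/10)/5 = -(Y + (½)*(⅛)*(⅒)*7)/5 = -(Y + 7/160)/5 = -(7/160 + Y)/5 = -7/800 - Y/5)
y(R, t) = -3*R*t
(g(24) + y(55, 49)) - 1264 = ((-7/800 - ⅕*24) - 3*55*49) - 1264 = ((-7/800 - 24/5) - 8085) - 1264 = (-3847/800 - 8085) - 1264 = -6471847/800 - 1264 = -7483047/800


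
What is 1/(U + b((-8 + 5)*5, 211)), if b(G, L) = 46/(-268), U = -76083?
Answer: -134/10195145 ≈ -1.3144e-5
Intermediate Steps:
b(G, L) = -23/134 (b(G, L) = 46*(-1/268) = -23/134)
1/(U + b((-8 + 5)*5, 211)) = 1/(-76083 - 23/134) = 1/(-10195145/134) = -134/10195145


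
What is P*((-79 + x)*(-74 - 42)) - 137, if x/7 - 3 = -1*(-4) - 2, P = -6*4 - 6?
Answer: -153257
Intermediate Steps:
P = -30 (P = -24 - 6 = -30)
x = 35 (x = 21 + 7*(-1*(-4) - 2) = 21 + 7*(4 - 2) = 21 + 7*2 = 21 + 14 = 35)
P*((-79 + x)*(-74 - 42)) - 137 = -30*(-79 + 35)*(-74 - 42) - 137 = -(-1320)*(-116) - 137 = -30*5104 - 137 = -153120 - 137 = -153257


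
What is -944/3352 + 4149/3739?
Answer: 1297229/1566641 ≈ 0.82803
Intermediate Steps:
-944/3352 + 4149/3739 = -944*1/3352 + 4149*(1/3739) = -118/419 + 4149/3739 = 1297229/1566641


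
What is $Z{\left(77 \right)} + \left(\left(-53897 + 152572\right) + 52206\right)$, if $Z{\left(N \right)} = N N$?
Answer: $156810$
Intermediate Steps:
$Z{\left(N \right)} = N^{2}$
$Z{\left(77 \right)} + \left(\left(-53897 + 152572\right) + 52206\right) = 77^{2} + \left(\left(-53897 + 152572\right) + 52206\right) = 5929 + \left(98675 + 52206\right) = 5929 + 150881 = 156810$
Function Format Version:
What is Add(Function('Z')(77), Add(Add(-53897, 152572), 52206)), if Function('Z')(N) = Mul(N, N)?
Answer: 156810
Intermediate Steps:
Function('Z')(N) = Pow(N, 2)
Add(Function('Z')(77), Add(Add(-53897, 152572), 52206)) = Add(Pow(77, 2), Add(Add(-53897, 152572), 52206)) = Add(5929, Add(98675, 52206)) = Add(5929, 150881) = 156810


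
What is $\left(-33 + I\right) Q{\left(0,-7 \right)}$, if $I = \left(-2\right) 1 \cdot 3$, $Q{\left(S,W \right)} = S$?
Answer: $0$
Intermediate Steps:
$I = -6$ ($I = \left(-2\right) 3 = -6$)
$\left(-33 + I\right) Q{\left(0,-7 \right)} = \left(-33 - 6\right) 0 = \left(-39\right) 0 = 0$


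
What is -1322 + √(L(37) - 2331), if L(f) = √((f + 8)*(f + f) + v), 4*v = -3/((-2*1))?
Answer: -1322 + I*√(9324 - √53286)/2 ≈ -1322.0 + 47.679*I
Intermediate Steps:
v = 3/8 (v = (-3/((-2*1)))/4 = (-3/(-2))/4 = (-3*(-½))/4 = (¼)*(3/2) = 3/8 ≈ 0.37500)
L(f) = √(3/8 + 2*f*(8 + f)) (L(f) = √((f + 8)*(f + f) + 3/8) = √((8 + f)*(2*f) + 3/8) = √(2*f*(8 + f) + 3/8) = √(3/8 + 2*f*(8 + f)))
-1322 + √(L(37) - 2331) = -1322 + √(√(6 + 32*37² + 256*37)/4 - 2331) = -1322 + √(√(6 + 32*1369 + 9472)/4 - 2331) = -1322 + √(√(6 + 43808 + 9472)/4 - 2331) = -1322 + √(√53286/4 - 2331) = -1322 + √(-2331 + √53286/4)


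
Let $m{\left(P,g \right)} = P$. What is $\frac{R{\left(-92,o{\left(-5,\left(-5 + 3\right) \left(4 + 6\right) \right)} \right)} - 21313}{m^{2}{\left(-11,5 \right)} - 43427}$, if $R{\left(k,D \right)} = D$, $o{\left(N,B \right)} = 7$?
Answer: $\frac{10653}{21653} \approx 0.49199$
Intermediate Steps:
$\frac{R{\left(-92,o{\left(-5,\left(-5 + 3\right) \left(4 + 6\right) \right)} \right)} - 21313}{m^{2}{\left(-11,5 \right)} - 43427} = \frac{7 - 21313}{\left(-11\right)^{2} - 43427} = - \frac{21306}{121 - 43427} = - \frac{21306}{-43306} = \left(-21306\right) \left(- \frac{1}{43306}\right) = \frac{10653}{21653}$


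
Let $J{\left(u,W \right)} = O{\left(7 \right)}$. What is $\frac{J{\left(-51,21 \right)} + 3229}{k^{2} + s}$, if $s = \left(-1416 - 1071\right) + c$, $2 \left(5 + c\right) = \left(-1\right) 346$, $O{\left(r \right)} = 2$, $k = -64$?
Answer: $\frac{359}{159} \approx 2.2579$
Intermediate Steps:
$J{\left(u,W \right)} = 2$
$c = -178$ ($c = -5 + \frac{\left(-1\right) 346}{2} = -5 + \frac{1}{2} \left(-346\right) = -5 - 173 = -178$)
$s = -2665$ ($s = \left(-1416 - 1071\right) - 178 = -2487 - 178 = -2665$)
$\frac{J{\left(-51,21 \right)} + 3229}{k^{2} + s} = \frac{2 + 3229}{\left(-64\right)^{2} - 2665} = \frac{3231}{4096 - 2665} = \frac{3231}{1431} = 3231 \cdot \frac{1}{1431} = \frac{359}{159}$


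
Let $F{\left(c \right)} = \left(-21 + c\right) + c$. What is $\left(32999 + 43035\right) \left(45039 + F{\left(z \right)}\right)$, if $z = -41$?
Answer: $3416663824$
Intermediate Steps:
$F{\left(c \right)} = -21 + 2 c$
$\left(32999 + 43035\right) \left(45039 + F{\left(z \right)}\right) = \left(32999 + 43035\right) \left(45039 + \left(-21 + 2 \left(-41\right)\right)\right) = 76034 \left(45039 - 103\right) = 76034 \cdot 44936 = 3416663824$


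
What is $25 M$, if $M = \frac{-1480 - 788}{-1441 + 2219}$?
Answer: $- \frac{28350}{389} \approx -72.879$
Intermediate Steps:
$M = - \frac{1134}{389}$ ($M = - \frac{2268}{778} = \left(-2268\right) \frac{1}{778} = - \frac{1134}{389} \approx -2.9152$)
$25 M = 25 \left(- \frac{1134}{389}\right) = - \frac{28350}{389}$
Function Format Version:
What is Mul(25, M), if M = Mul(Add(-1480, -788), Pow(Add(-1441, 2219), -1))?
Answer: Rational(-28350, 389) ≈ -72.879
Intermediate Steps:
M = Rational(-1134, 389) (M = Mul(-2268, Pow(778, -1)) = Mul(-2268, Rational(1, 778)) = Rational(-1134, 389) ≈ -2.9152)
Mul(25, M) = Mul(25, Rational(-1134, 389)) = Rational(-28350, 389)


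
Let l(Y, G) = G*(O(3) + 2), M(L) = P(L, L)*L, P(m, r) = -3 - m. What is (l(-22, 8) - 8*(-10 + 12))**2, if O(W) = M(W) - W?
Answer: 28224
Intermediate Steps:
M(L) = L*(-3 - L) (M(L) = (-3 - L)*L = L*(-3 - L))
O(W) = -W - W*(3 + W) (O(W) = -W*(3 + W) - W = -W - W*(3 + W))
l(Y, G) = -19*G (l(Y, G) = G*(3*(-4 - 1*3) + 2) = G*(3*(-4 - 3) + 2) = G*(3*(-7) + 2) = G*(-21 + 2) = G*(-19) = -19*G)
(l(-22, 8) - 8*(-10 + 12))**2 = (-19*8 - 8*(-10 + 12))**2 = (-152 - 8*2)**2 = (-152 - 16)**2 = (-168)**2 = 28224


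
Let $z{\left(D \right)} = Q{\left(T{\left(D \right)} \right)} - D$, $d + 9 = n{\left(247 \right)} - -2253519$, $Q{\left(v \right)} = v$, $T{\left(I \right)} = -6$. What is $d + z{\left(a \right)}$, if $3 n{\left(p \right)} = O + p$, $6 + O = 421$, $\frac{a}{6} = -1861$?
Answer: $\frac{6794672}{3} \approx 2.2649 \cdot 10^{6}$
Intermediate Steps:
$a = -11166$ ($a = 6 \left(-1861\right) = -11166$)
$O = 415$ ($O = -6 + 421 = 415$)
$n{\left(p \right)} = \frac{415}{3} + \frac{p}{3}$ ($n{\left(p \right)} = \frac{415 + p}{3} = \frac{415}{3} + \frac{p}{3}$)
$d = \frac{6761192}{3}$ ($d = -9 + \left(\left(\frac{415}{3} + \frac{1}{3} \cdot 247\right) - -2253519\right) = -9 + \left(\left(\frac{415}{3} + \frac{247}{3}\right) + 2253519\right) = -9 + \left(\frac{662}{3} + 2253519\right) = -9 + \frac{6761219}{3} = \frac{6761192}{3} \approx 2.2537 \cdot 10^{6}$)
$z{\left(D \right)} = -6 - D$
$d + z{\left(a \right)} = \frac{6761192}{3} - -11160 = \frac{6761192}{3} + \left(-6 + 11166\right) = \frac{6761192}{3} + 11160 = \frac{6794672}{3}$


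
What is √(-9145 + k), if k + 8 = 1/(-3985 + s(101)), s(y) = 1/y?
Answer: I*√370681339651013/201242 ≈ 95.671*I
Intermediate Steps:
k = -3219973/402484 (k = -8 + 1/(-3985 + 1/101) = -8 + 1/(-402484/101) = -8 - 101/402484 = -3219973/402484 ≈ -8.0002)
√(-9145 + k) = √(-9145 - 3219973/402484) = √(-3683936153/402484) = I*√370681339651013/201242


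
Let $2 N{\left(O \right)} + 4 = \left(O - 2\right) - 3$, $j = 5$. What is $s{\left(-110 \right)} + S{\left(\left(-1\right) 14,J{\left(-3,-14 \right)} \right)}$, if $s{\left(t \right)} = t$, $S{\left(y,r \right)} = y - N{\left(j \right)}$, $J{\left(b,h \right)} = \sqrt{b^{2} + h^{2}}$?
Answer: $-122$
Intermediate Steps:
$N{\left(O \right)} = - \frac{9}{2} + \frac{O}{2}$ ($N{\left(O \right)} = -2 + \frac{\left(O - 2\right) - 3}{2} = -2 + \frac{\left(-2 + O\right) - 3}{2} = -2 + \frac{-5 + O}{2} = -2 + \left(- \frac{5}{2} + \frac{O}{2}\right) = - \frac{9}{2} + \frac{O}{2}$)
$S{\left(y,r \right)} = 2 + y$ ($S{\left(y,r \right)} = y - \left(- \frac{9}{2} + \frac{1}{2} \cdot 5\right) = y - \left(- \frac{9}{2} + \frac{5}{2}\right) = y - -2 = y + 2 = 2 + y$)
$s{\left(-110 \right)} + S{\left(\left(-1\right) 14,J{\left(-3,-14 \right)} \right)} = -110 + \left(2 - 14\right) = -110 - 12 = -122$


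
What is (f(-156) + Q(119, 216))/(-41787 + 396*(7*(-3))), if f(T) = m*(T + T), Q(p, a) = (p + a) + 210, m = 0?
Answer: -545/50103 ≈ -0.010878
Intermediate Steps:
Q(p, a) = 210 + a + p (Q(p, a) = (a + p) + 210 = 210 + a + p)
f(T) = 0 (f(T) = 0*(T + T) = 0*(2*T) = 0)
(f(-156) + Q(119, 216))/(-41787 + 396*(7*(-3))) = (0 + (210 + 216 + 119))/(-41787 + 396*(7*(-3))) = (0 + 545)/(-41787 + 396*(-21)) = 545/(-41787 - 8316) = 545/(-50103) = 545*(-1/50103) = -545/50103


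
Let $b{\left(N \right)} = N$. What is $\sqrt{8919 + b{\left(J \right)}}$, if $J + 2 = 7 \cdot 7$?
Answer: $\sqrt{8966} \approx 94.689$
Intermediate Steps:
$J = 47$ ($J = -2 + 7 \cdot 7 = -2 + 49 = 47$)
$\sqrt{8919 + b{\left(J \right)}} = \sqrt{8919 + 47} = \sqrt{8966}$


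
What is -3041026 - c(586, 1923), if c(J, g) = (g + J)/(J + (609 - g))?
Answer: -170297263/56 ≈ -3.0410e+6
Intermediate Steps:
c(J, g) = (J + g)/(609 + J - g)
-3041026 - c(586, 1923) = -3041026 - (586 + 1923)/(609 + 586 - 1*1923) = -3041026 - 2509/(609 + 586 - 1923) = -3041026 - 2509/(-728) = -3041026 - (-1)*2509/728 = -3041026 - 1*(-193/56) = -3041026 + 193/56 = -170297263/56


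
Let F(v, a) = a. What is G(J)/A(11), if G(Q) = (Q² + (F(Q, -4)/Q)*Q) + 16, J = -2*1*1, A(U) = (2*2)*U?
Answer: 4/11 ≈ 0.36364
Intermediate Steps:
A(U) = 4*U
J = -2 (J = -2*1 = -2)
G(Q) = 12 + Q² (G(Q) = (Q² + (-4/Q)*Q) + 16 = (Q² - 4) + 16 = (-4 + Q²) + 16 = 12 + Q²)
G(J)/A(11) = (12 + (-2)²)/((4*11)) = (12 + 4)/44 = 16*(1/44) = 4/11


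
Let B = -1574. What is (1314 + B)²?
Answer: 67600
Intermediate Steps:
(1314 + B)² = (1314 - 1574)² = (-260)² = 67600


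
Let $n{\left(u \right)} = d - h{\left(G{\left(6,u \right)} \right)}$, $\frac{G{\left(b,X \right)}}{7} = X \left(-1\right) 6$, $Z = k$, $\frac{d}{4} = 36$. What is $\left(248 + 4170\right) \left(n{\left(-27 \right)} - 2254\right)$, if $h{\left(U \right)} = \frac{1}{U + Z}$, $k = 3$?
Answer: $- \frac{10599095678}{1137} \approx -9.322 \cdot 10^{6}$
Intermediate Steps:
$d = 144$ ($d = 4 \cdot 36 = 144$)
$Z = 3$
$G{\left(b,X \right)} = - 42 X$ ($G{\left(b,X \right)} = 7 X \left(-1\right) 6 = 7 - X 6 = 7 \left(- 6 X\right) = - 42 X$)
$h{\left(U \right)} = \frac{1}{3 + U}$ ($h{\left(U \right)} = \frac{1}{U + 3} = \frac{1}{3 + U}$)
$n{\left(u \right)} = 144 - \frac{1}{3 - 42 u}$
$\left(248 + 4170\right) \left(n{\left(-27 \right)} - 2254\right) = \left(248 + 4170\right) \left(\frac{-431 + 6048 \left(-27\right)}{3 \left(-1 + 14 \left(-27\right)\right)} - 2254\right) = 4418 \left(\frac{-431 - 163296}{3 \left(-1 - 378\right)} - 2254\right) = 4418 \left(\frac{1}{3} \frac{1}{-379} \left(-163727\right) - 2254\right) = 4418 \left(\frac{1}{3} \left(- \frac{1}{379}\right) \left(-163727\right) - 2254\right) = 4418 \left(\frac{163727}{1137} - 2254\right) = 4418 \left(- \frac{2399071}{1137}\right) = - \frac{10599095678}{1137}$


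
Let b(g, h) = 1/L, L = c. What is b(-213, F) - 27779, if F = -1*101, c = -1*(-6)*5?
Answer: -833369/30 ≈ -27779.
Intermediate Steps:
c = 30 (c = 6*5 = 30)
F = -101
L = 30
b(g, h) = 1/30
b(-213, F) - 27779 = 1/30 - 27779 = -833369/30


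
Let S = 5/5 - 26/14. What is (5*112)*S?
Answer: -480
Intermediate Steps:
S = -6/7 (S = 5*(⅕) - 26*1/14 = 1 - 13/7 = -6/7 ≈ -0.85714)
(5*112)*S = (5*112)*(-6/7) = 560*(-6/7) = -480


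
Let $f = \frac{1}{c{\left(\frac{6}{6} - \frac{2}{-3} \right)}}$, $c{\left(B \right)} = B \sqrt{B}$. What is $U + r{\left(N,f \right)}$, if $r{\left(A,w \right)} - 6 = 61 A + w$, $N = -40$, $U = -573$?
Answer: $-3007 + \frac{3 \sqrt{15}}{25} \approx -3006.5$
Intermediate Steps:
$c{\left(B \right)} = B^{\frac{3}{2}}$
$f = \frac{3 \sqrt{15}}{25}$ ($f = \frac{1}{\left(\frac{6}{6} - \frac{2}{-3}\right)^{\frac{3}{2}}} = \frac{1}{\left(6 \cdot \frac{1}{6} - - \frac{2}{3}\right)^{\frac{3}{2}}} = \frac{1}{\left(1 + \frac{2}{3}\right)^{\frac{3}{2}}} = \frac{1}{\left(\frac{5}{3}\right)^{\frac{3}{2}}} = \frac{1}{\frac{5}{9} \sqrt{15}} = \frac{3 \sqrt{15}}{25} \approx 0.46476$)
$r{\left(A,w \right)} = 6 + w + 61 A$ ($r{\left(A,w \right)} = 6 + \left(61 A + w\right) = 6 + \left(w + 61 A\right) = 6 + w + 61 A$)
$U + r{\left(N,f \right)} = -573 + \left(6 + \frac{3 \sqrt{15}}{25} + 61 \left(-40\right)\right) = -573 + \left(6 + \frac{3 \sqrt{15}}{25} - 2440\right) = -573 - \left(2434 - \frac{3 \sqrt{15}}{25}\right) = -3007 + \frac{3 \sqrt{15}}{25}$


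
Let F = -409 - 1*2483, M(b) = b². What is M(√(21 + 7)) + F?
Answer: -2864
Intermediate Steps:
F = -2892 (F = -409 - 2483 = -2892)
M(√(21 + 7)) + F = (√(21 + 7))² - 2892 = (√28)² - 2892 = (2*√7)² - 2892 = 28 - 2892 = -2864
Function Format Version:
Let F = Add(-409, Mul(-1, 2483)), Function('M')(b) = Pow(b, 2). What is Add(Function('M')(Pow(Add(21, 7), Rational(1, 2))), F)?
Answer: -2864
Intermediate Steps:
F = -2892 (F = Add(-409, -2483) = -2892)
Add(Function('M')(Pow(Add(21, 7), Rational(1, 2))), F) = Add(Pow(Pow(Add(21, 7), Rational(1, 2)), 2), -2892) = Add(Pow(Pow(28, Rational(1, 2)), 2), -2892) = Add(Pow(Mul(2, Pow(7, Rational(1, 2))), 2), -2892) = Add(28, -2892) = -2864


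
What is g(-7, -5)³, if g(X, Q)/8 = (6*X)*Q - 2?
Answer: 4607442944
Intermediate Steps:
g(X, Q) = -16 + 48*Q*X (g(X, Q) = 8*((6*X)*Q - 2) = 8*(6*Q*X - 2) = 8*(-2 + 6*Q*X) = -16 + 48*Q*X)
g(-7, -5)³ = (-16 + 48*(-5)*(-7))³ = (-16 + 1680)³ = 1664³ = 4607442944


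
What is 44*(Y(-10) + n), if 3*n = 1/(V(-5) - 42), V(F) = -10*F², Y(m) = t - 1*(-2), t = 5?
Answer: 67441/219 ≈ 307.95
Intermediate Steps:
Y(m) = 7 (Y(m) = 5 - 1*(-2) = 5 + 2 = 7)
n = -1/876 (n = 1/(3*(-10*(-5)² - 42)) = 1/(3*(-10*25 - 42)) = 1/(3*(-250 - 42)) = (⅓)/(-292) = (⅓)*(-1/292) = -1/876 ≈ -0.0011416)
44*(Y(-10) + n) = 44*(7 - 1/876) = 44*(6131/876) = 67441/219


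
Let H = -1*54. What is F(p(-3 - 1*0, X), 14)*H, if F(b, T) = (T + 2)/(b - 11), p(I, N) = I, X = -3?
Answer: 432/7 ≈ 61.714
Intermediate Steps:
F(b, T) = (2 + T)/(-11 + b)
H = -54
F(p(-3 - 1*0, X), 14)*H = ((2 + 14)/(-11 + (-3 - 1*0)))*(-54) = (16/(-11 + (-3 + 0)))*(-54) = (16/(-11 - 3))*(-54) = (16/(-14))*(-54) = -1/14*16*(-54) = -8/7*(-54) = 432/7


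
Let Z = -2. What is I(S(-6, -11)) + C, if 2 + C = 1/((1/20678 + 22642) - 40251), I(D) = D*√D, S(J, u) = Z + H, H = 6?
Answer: 2184692728/364118901 ≈ 5.9999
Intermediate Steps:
S(J, u) = 4 (S(J, u) = -2 + 6 = 4)
I(D) = D^(3/2)
C = -728258480/364118901 (C = -2 + 1/((1/20678 + 22642) - 40251) = -2 + 1/(468191277/20678 - 40251) = -2 + 1/(-364118901/20678) = -2 - 20678/364118901 = -728258480/364118901 ≈ -2.0001)
I(S(-6, -11)) + C = 4^(3/2) - 728258480/364118901 = 8 - 728258480/364118901 = 2184692728/364118901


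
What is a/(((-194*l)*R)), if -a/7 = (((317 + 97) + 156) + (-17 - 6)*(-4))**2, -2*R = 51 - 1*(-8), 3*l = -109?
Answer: 9203124/623807 ≈ 14.753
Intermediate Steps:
l = -109/3 (l = (1/3)*(-109) = -109/3 ≈ -36.333)
R = -59/2 (R = -(51 - 1*(-8))/2 = -(51 + 8)/2 = -1/2*59 = -59/2 ≈ -29.500)
a = -3067708 (a = -7*(((317 + 97) + 156) + (-17 - 6)*(-4))**2 = -7*((414 + 156) - 23*(-4))**2 = -7*(570 + 92)**2 = -7*662**2 = -7*438244 = -3067708)
a/(((-194*l)*R)) = -3067708/(-194*(-109/3)*(-59/2)) = -3067708/((21146/3)*(-59/2)) = -3067708/(-623807/3) = -3067708*(-3/623807) = 9203124/623807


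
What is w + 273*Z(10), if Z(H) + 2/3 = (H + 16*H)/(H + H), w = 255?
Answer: 4787/2 ≈ 2393.5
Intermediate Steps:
Z(H) = 47/6 (Z(H) = -⅔ + (H + 16*H)/(H + H) = -⅔ + (17*H)/((2*H)) = -⅔ + (17*H)*(1/(2*H)) = -⅔ + 17/2 = 47/6)
w + 273*Z(10) = 255 + 273*(47/6) = 255 + 4277/2 = 4787/2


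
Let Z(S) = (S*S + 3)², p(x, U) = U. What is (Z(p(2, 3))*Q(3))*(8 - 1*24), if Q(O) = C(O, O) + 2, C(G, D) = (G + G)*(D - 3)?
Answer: -4608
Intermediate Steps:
C(G, D) = 2*G*(-3 + D) (C(G, D) = (2*G)*(-3 + D) = 2*G*(-3 + D))
Q(O) = 2 + 2*O*(-3 + O) (Q(O) = 2*O*(-3 + O) + 2 = 2 + 2*O*(-3 + O))
Z(S) = (3 + S²)² (Z(S) = (S² + 3)² = (3 + S²)²)
(Z(p(2, 3))*Q(3))*(8 - 1*24) = ((3 + 3²)²*(2 + 2*3*(-3 + 3)))*(8 - 1*24) = ((3 + 9)²*(2 + 2*3*0))*(8 - 24) = (12²*(2 + 0))*(-16) = (144*2)*(-16) = 288*(-16) = -4608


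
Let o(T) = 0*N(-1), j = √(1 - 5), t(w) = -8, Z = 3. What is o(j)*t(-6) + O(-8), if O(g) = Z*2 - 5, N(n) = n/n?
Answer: 1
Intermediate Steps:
N(n) = 1
O(g) = 1 (O(g) = 3*2 - 5 = 6 - 5 = 1)
j = 2*I (j = √(-4) = 2*I ≈ 2.0*I)
o(T) = 0 (o(T) = 0*1 = 0)
o(j)*t(-6) + O(-8) = 0*(-8) + 1 = 0 + 1 = 1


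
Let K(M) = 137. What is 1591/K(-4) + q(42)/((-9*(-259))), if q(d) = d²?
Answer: 62703/5069 ≈ 12.370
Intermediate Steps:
1591/K(-4) + q(42)/((-9*(-259))) = 1591/137 + 42²/((-9*(-259))) = 1591*(1/137) + 1764/2331 = 1591/137 + 1764*(1/2331) = 1591/137 + 28/37 = 62703/5069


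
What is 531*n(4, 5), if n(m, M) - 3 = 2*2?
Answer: 3717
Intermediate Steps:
n(m, M) = 7 (n(m, M) = 3 + 2*2 = 3 + 4 = 7)
531*n(4, 5) = 531*7 = 3717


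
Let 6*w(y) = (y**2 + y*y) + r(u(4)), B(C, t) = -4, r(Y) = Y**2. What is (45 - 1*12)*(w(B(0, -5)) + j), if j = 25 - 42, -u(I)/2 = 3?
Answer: -187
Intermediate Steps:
u(I) = -6 (u(I) = -2*3 = -6)
w(y) = 6 + y**2/3 (w(y) = ((y**2 + y*y) + (-6)**2)/6 = ((y**2 + y**2) + 36)/6 = (2*y**2 + 36)/6 = (36 + 2*y**2)/6 = 6 + y**2/3)
j = -17
(45 - 1*12)*(w(B(0, -5)) + j) = (45 - 1*12)*((6 + (1/3)*(-4)**2) - 17) = (45 - 12)*((6 + (1/3)*16) - 17) = 33*((6 + 16/3) - 17) = 33*(34/3 - 17) = 33*(-17/3) = -187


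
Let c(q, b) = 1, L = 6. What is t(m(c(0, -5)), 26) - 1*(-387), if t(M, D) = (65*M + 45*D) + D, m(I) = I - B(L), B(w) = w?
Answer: 1258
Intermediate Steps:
m(I) = -6 + I (m(I) = I - 1*6 = I - 6 = -6 + I)
t(M, D) = 46*D + 65*M (t(M, D) = (45*D + 65*M) + D = 46*D + 65*M)
t(m(c(0, -5)), 26) - 1*(-387) = (46*26 + 65*(-6 + 1)) - 1*(-387) = (1196 + 65*(-5)) + 387 = (1196 - 325) + 387 = 871 + 387 = 1258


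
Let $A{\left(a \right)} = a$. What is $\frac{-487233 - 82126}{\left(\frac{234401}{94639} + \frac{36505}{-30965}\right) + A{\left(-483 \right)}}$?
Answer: $\frac{333700926721393}{282325288887} \approx 1182.0$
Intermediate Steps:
$\frac{-487233 - 82126}{\left(\frac{234401}{94639} + \frac{36505}{-30965}\right) + A{\left(-483 \right)}} = \frac{-487233 - 82126}{\left(\frac{234401}{94639} + \frac{36505}{-30965}\right) - 483} = - \frac{569359}{\left(234401 \cdot \frac{1}{94639} + 36505 \left(- \frac{1}{30965}\right)\right) - 483} = - \frac{569359}{\left(\frac{234401}{94639} - \frac{7301}{6193}\right) - 483} = - \frac{569359}{\frac{760686054}{586099327} - 483} = - \frac{569359}{- \frac{282325288887}{586099327}} = \left(-569359\right) \left(- \frac{586099327}{282325288887}\right) = \frac{333700926721393}{282325288887}$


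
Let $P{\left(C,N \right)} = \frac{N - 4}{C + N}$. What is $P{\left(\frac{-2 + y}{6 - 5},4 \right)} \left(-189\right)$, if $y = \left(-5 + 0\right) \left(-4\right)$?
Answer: $0$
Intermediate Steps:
$y = 20$ ($y = \left(-5\right) \left(-4\right) = 20$)
$P{\left(C,N \right)} = \frac{-4 + N}{C + N}$
$P{\left(\frac{-2 + y}{6 - 5},4 \right)} \left(-189\right) = \frac{-4 + 4}{\frac{-2 + 20}{6 - 5} + 4} \left(-189\right) = \frac{1}{\frac{18}{1} + 4} \cdot 0 \left(-189\right) = \frac{1}{18 \cdot 1 + 4} \cdot 0 \left(-189\right) = \frac{1}{18 + 4} \cdot 0 \left(-189\right) = \frac{1}{22} \cdot 0 \left(-189\right) = 0 \left(-189\right) = 0$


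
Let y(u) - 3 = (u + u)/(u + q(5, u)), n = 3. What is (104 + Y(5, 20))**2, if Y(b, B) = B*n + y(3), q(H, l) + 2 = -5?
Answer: 109561/4 ≈ 27390.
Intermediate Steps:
q(H, l) = -7 (q(H, l) = -2 - 5 = -7)
y(u) = 3 + 2*u/(-7 + u) (y(u) = 3 + (u + u)/(u - 7) = 3 + (2*u)/(-7 + u) = 3 + 2*u/(-7 + u))
Y(b, B) = 3/2 + 3*B (Y(b, B) = B*3 + (-21 + 5*3)/(-7 + 3) = 3*B + (-21 + 15)/(-4) = 3*B - 1/4*(-6) = 3*B + 3/2 = 3/2 + 3*B)
(104 + Y(5, 20))**2 = (104 + (3/2 + 3*20))**2 = (104 + (3/2 + 60))**2 = (104 + 123/2)**2 = (331/2)**2 = 109561/4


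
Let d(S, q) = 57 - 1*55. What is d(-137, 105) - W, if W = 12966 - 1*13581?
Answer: 617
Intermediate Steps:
d(S, q) = 2 (d(S, q) = 57 - 55 = 2)
W = -615 (W = 12966 - 13581 = -615)
d(-137, 105) - W = 2 - 1*(-615) = 2 + 615 = 617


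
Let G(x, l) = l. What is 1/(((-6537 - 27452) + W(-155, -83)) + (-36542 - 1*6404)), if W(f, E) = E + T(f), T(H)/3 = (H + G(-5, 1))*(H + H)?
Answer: 1/66202 ≈ 1.5105e-5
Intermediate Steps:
T(H) = 6*H*(1 + H) (T(H) = 3*((H + 1)*(H + H)) = 3*((1 + H)*(2*H)) = 3*(2*H*(1 + H)) = 6*H*(1 + H))
W(f, E) = E + 6*f*(1 + f)
1/(((-6537 - 27452) + W(-155, -83)) + (-36542 - 1*6404)) = 1/(((-6537 - 27452) + (-83 + 6*(-155)*(1 - 155))) + (-36542 - 1*6404)) = 1/((-33989 + (-83 + 6*(-155)*(-154))) + (-36542 - 6404)) = 1/((-33989 + (-83 + 143220)) - 42946) = 1/((-33989 + 143137) - 42946) = 1/(109148 - 42946) = 1/66202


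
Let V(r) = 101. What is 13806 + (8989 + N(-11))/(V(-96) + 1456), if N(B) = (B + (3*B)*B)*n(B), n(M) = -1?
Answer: 7168193/519 ≈ 13812.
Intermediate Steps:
N(B) = -B - 3*B² (N(B) = (B + (3*B)*B)*(-1) = (B + 3*B²)*(-1) = -B - 3*B²)
13806 + (8989 + N(-11))/(V(-96) + 1456) = 13806 + (8989 - 1*(-11)*(1 + 3*(-11)))/(101 + 1456) = 13806 + (8989 - 1*(-11)*(1 - 33))/1557 = 13806 + (8989 - 1*(-11)*(-32))*(1/1557) = 13806 + (8989 - 352)*(1/1557) = 13806 + 8637*(1/1557) = 13806 + 2879/519 = 7168193/519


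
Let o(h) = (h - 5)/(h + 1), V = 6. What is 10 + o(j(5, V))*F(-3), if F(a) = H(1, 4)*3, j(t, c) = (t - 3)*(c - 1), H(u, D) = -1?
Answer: 95/11 ≈ 8.6364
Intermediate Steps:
j(t, c) = (-1 + c)*(-3 + t) (j(t, c) = (-3 + t)*(-1 + c) = (-1 + c)*(-3 + t))
o(h) = (-5 + h)/(1 + h)
F(a) = -3 (F(a) = -1*3 = -3)
10 + o(j(5, V))*F(-3) = 10 + ((-5 + (3 - 1*5 - 3*6 + 6*5))/(1 + (3 - 1*5 - 3*6 + 6*5)))*(-3) = 10 + ((-5 + (3 - 5 - 18 + 30))/(1 + (3 - 5 - 18 + 30)))*(-3) = 10 + ((-5 + 10)/(1 + 10))*(-3) = 10 + (5/11)*(-3) = 10 - 15/11 = 95/11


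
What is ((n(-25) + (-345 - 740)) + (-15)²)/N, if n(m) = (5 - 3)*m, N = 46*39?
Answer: -35/69 ≈ -0.50725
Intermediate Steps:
N = 1794
n(m) = 2*m
((n(-25) + (-345 - 740)) + (-15)²)/N = ((2*(-25) + (-345 - 740)) + (-15)²)/1794 = ((-50 - 1085) + 225)*(1/1794) = (-1135 + 225)*(1/1794) = -910*1/1794 = -35/69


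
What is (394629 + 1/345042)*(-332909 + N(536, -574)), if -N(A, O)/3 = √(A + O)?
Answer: -45330081060799871/345042 - 136163579419*I*√38/115014 ≈ -1.3138e+11 - 7.298e+6*I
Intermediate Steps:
N(A, O) = -3*√(A + O)
(394629 + 1/345042)*(-332909 + N(536, -574)) = (394629 + 1/345042)*(-332909 - 3*√(536 - 574)) = (394629 + 1/345042)*(-332909 - 3*I*√38) = 136163579419*(-332909 - 3*I*√38)/345042 = -45330081060799871/345042 - 136163579419*I*√38/115014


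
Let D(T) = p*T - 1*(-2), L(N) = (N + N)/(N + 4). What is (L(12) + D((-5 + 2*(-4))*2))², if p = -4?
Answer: 46225/4 ≈ 11556.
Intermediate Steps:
L(N) = 2*N/(4 + N) (L(N) = (2*N)/(4 + N) = 2*N/(4 + N))
D(T) = 2 - 4*T (D(T) = -4*T - 1*(-2) = -4*T + 2 = 2 - 4*T)
(L(12) + D((-5 + 2*(-4))*2))² = (2*12/(4 + 12) + (2 - 4*(-5 + 2*(-4))*2))² = (2*12/16 + (2 - 4*(-5 - 8)*2))² = (2*12*(1/16) + (2 - (-52)*2))² = (3/2 + (2 - 4*(-26)))² = (3/2 + (2 + 104))² = (3/2 + 106)² = (215/2)² = 46225/4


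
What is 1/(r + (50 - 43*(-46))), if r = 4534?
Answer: 1/6562 ≈ 0.00015239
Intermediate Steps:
1/(r + (50 - 43*(-46))) = 1/(4534 + (50 - 43*(-46))) = 1/(4534 + (50 + 1978)) = 1/(4534 + 2028) = 1/6562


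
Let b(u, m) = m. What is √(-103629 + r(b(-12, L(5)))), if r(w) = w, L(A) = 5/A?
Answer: 2*I*√25907 ≈ 321.91*I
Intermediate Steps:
√(-103629 + r(b(-12, L(5)))) = √(-103629 + 5/5) = √(-103629 + 5*(⅕)) = √(-103629 + 1) = √(-103628) = 2*I*√25907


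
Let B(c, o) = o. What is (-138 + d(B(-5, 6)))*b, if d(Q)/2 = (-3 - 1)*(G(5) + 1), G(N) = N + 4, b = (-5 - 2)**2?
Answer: -10682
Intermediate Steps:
b = 49 (b = (-7)**2 = 49)
G(N) = 4 + N
d(Q) = -80 (d(Q) = 2*((-3 - 1)*((4 + 5) + 1)) = 2*(-4*(9 + 1)) = 2*(-4*10) = 2*(-40) = -80)
(-138 + d(B(-5, 6)))*b = (-138 - 80)*49 = -218*49 = -10682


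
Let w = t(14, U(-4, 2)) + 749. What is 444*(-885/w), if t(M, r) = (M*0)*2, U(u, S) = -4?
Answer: -392940/749 ≈ -524.62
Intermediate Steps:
t(M, r) = 0 (t(M, r) = 0*2 = 0)
w = 749 (w = 0 + 749 = 749)
444*(-885/w) = 444*(-885/749) = -392940/749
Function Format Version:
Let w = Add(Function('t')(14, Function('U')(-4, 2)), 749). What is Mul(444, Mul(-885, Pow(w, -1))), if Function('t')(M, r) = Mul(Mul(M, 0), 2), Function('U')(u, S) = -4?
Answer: Rational(-392940, 749) ≈ -524.62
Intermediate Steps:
Function('t')(M, r) = 0 (Function('t')(M, r) = Mul(0, 2) = 0)
w = 749 (w = Add(0, 749) = 749)
Mul(444, Mul(-885, Pow(w, -1))) = Mul(444, Mul(-885, Pow(749, -1))) = Mul(444, Mul(-885, Rational(1, 749))) = Mul(444, Rational(-885, 749)) = Rational(-392940, 749)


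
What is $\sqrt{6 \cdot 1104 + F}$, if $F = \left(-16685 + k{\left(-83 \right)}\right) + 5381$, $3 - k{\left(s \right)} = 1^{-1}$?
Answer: $i \sqrt{4678} \approx 68.396 i$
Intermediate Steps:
$k{\left(s \right)} = 2$ ($k{\left(s \right)} = 3 - 1^{-1} = 3 - 1 = 2$)
$F = -11302$ ($F = \left(-16685 + 2\right) + 5381 = -16683 + 5381 = -11302$)
$\sqrt{6 \cdot 1104 + F} = \sqrt{6 \cdot 1104 - 11302} = \sqrt{6624 - 11302} = \sqrt{-4678} = i \sqrt{4678}$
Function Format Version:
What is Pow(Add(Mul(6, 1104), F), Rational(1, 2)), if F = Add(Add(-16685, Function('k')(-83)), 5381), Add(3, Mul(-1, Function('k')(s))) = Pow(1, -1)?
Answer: Mul(I, Pow(4678, Rational(1, 2))) ≈ Mul(68.396, I)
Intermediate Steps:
Function('k')(s) = 2 (Function('k')(s) = Add(3, Mul(-1, Pow(1, -1))) = Add(3, Mul(-1, 1)) = Add(3, -1) = 2)
F = -11302 (F = Add(Add(-16685, 2), 5381) = Add(-16683, 5381) = -11302)
Pow(Add(Mul(6, 1104), F), Rational(1, 2)) = Pow(Add(Mul(6, 1104), -11302), Rational(1, 2)) = Pow(Add(6624, -11302), Rational(1, 2)) = Pow(-4678, Rational(1, 2)) = Mul(I, Pow(4678, Rational(1, 2)))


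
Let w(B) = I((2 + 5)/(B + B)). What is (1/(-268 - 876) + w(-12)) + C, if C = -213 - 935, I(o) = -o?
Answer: -1969469/1716 ≈ -1147.7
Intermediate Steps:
w(B) = -7/(2*B) (w(B) = -(2 + 5)/(B + B) = -7/(2*B))
C = -1148
(1/(-268 - 876) + w(-12)) + C = (1/(-268 - 876) - 7/2/(-12)) - 1148 = (1/(-1144) - 7/2*(-1/12)) - 1148 = (-1/1144 + 7/24) - 1148 = 499/1716 - 1148 = -1969469/1716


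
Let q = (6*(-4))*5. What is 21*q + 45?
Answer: -2475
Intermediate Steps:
q = -120 (q = -24*5 = -120)
21*q + 45 = 21*(-120) + 45 = -2520 + 45 = -2475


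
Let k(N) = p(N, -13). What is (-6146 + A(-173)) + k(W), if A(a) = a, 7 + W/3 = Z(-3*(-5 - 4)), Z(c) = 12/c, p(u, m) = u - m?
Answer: -18977/3 ≈ -6325.7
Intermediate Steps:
W = -59/3 (W = -21 + 3*(12/((-3*(-5 - 4)))) = -21 + 3*(12/((-3*(-9)))) = -21 + 3*(12/27) = -21 + 3*(12*(1/27)) = -21 + 3*(4/9) = -21 + 4/3 = -59/3 ≈ -19.667)
k(N) = 13 + N (k(N) = N - 1*(-13) = N + 13 = 13 + N)
(-6146 + A(-173)) + k(W) = (-6146 - 173) + (13 - 59/3) = -6319 - 20/3 = -18977/3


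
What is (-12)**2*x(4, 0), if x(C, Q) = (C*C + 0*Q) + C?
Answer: 2880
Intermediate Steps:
x(C, Q) = C + C**2 (x(C, Q) = (C**2 + 0) + C = C**2 + C = C + C**2)
(-12)**2*x(4, 0) = (-12)**2*(4*(1 + 4)) = 144*(4*5) = 144*20 = 2880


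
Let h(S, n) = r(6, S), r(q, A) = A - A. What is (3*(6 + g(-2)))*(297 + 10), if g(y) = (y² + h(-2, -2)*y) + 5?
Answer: 13815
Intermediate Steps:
r(q, A) = 0
h(S, n) = 0
g(y) = 5 + y² (g(y) = (y² + 0*y) + 5 = (y² + 0) + 5 = y² + 5 = 5 + y²)
(3*(6 + g(-2)))*(297 + 10) = (3*(6 + (5 + (-2)²)))*(297 + 10) = (3*(6 + (5 + 4)))*307 = (3*(6 + 9))*307 = (3*15)*307 = 45*307 = 13815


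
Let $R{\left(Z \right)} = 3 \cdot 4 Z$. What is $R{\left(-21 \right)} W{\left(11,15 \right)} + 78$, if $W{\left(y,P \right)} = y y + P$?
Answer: $-34194$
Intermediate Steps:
$W{\left(y,P \right)} = P + y^{2}$ ($W{\left(y,P \right)} = y^{2} + P = P + y^{2}$)
$R{\left(Z \right)} = 12 Z$
$R{\left(-21 \right)} W{\left(11,15 \right)} + 78 = 12 \left(-21\right) \left(15 + 11^{2}\right) + 78 = - 252 \left(15 + 121\right) + 78 = \left(-252\right) 136 + 78 = -34272 + 78 = -34194$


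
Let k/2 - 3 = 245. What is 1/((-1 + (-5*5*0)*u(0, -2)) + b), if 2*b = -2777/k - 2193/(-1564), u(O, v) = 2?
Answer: -22816/70691 ≈ -0.32276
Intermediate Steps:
k = 496 (k = 6 + 2*245 = 6 + 490 = 496)
b = -47875/22816 (b = (-2777/496 - 2193/(-1564))/2 = (-2777*1/496 - 2193*(-1/1564))/2 = (-2777/496 + 129/92)/2 = (1/2)*(-47875/11408) = -47875/22816 ≈ -2.0983)
1/((-1 + (-5*5*0)*u(0, -2)) + b) = 1/((-1 + (-5*5*0)*2) - 47875/22816) = 1/((-1 - 25*0*2) - 47875/22816) = 1/((-1 + 0*2) - 47875/22816) = 1/((-1 + 0) - 47875/22816) = 1/(-1 - 47875/22816) = 1/(-70691/22816) = -22816/70691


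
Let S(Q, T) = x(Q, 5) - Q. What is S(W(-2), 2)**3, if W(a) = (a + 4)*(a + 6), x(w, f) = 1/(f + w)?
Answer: -1092727/2197 ≈ -497.37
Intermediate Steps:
W(a) = (4 + a)*(6 + a)
S(Q, T) = 1/(5 + Q) - Q
S(W(-2), 2)**3 = ((1 - (24 + (-2)**2 + 10*(-2))*(5 + (24 + (-2)**2 + 10*(-2))))/(5 + (24 + (-2)**2 + 10*(-2))))**3 = ((1 - (24 + 4 - 20)*(5 + (24 + 4 - 20)))/(5 + (24 + 4 - 20)))**3 = ((1 - 1*8*(5 + 8))/(5 + 8))**3 = ((1 - 1*8*13)/13)**3 = ((1 - 104)/13)**3 = ((1/13)*(-103))**3 = (-103/13)**3 = -1092727/2197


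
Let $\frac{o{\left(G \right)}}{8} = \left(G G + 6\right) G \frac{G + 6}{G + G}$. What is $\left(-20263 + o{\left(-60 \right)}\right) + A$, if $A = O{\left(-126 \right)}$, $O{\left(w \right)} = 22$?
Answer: $-799137$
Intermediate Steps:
$A = 22$
$o{\left(G \right)} = 4 \left(6 + G\right) \left(6 + G^{2}\right)$ ($o{\left(G \right)} = 8 \left(G G + 6\right) G \frac{G + 6}{G + G} = 8 \left(G^{2} + 6\right) G \frac{6 + G}{2 G} = 8 \left(6 + G^{2}\right) G \left(6 + G\right) \frac{1}{2 G} = 8 G \left(6 + G^{2}\right) \frac{6 + G}{2 G} = 8 \frac{\left(6 + G\right) \left(6 + G^{2}\right)}{2} = 4 \left(6 + G\right) \left(6 + G^{2}\right)$)
$\left(-20263 + o{\left(-60 \right)}\right) + A = \left(-20263 + \left(144 + 4 \left(-60\right)^{3} + 24 \left(-60\right) + 24 \left(-60\right)^{2}\right)\right) + 22 = \left(-20263 + \left(144 + 4 \left(-216000\right) - 1440 + 24 \cdot 3600\right)\right) + 22 = \left(-20263 + \left(144 - 864000 - 1440 + 86400\right)\right) + 22 = \left(-20263 - 778896\right) + 22 = -799159 + 22 = -799137$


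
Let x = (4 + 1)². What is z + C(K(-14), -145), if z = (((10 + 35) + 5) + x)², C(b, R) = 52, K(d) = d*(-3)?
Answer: 5677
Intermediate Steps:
K(d) = -3*d
x = 25 (x = 5² = 25)
z = 5625 (z = (((10 + 35) + 5) + 25)² = ((45 + 5) + 25)² = (50 + 25)² = 75² = 5625)
z + C(K(-14), -145) = 5625 + 52 = 5677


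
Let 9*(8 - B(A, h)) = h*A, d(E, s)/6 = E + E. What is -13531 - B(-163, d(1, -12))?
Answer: -41269/3 ≈ -13756.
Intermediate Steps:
d(E, s) = 12*E (d(E, s) = 6*(E + E) = 6*(2*E) = 12*E)
B(A, h) = 8 - A*h/9 (B(A, h) = 8 - h*A/9 = 8 - A*h/9)
-13531 - B(-163, d(1, -12)) = -13531 - (8 - ⅑*(-163)*12*1) = -13531 - (8 - ⅑*(-163)*12) = -13531 - (8 + 652/3) = -13531 - 1*676/3 = -13531 - 676/3 = -41269/3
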